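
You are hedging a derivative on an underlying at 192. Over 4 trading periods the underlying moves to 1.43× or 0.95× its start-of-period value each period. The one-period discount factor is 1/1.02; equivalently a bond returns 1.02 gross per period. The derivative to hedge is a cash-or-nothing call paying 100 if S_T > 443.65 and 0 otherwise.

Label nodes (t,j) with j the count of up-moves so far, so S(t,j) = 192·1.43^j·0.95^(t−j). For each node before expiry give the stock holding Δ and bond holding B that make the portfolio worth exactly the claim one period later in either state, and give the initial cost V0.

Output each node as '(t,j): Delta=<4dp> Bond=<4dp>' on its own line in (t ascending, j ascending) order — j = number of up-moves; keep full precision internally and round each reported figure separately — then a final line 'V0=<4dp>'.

Under the risk-neutral measure, an up-move has probability p* = (R−d)/(u−d) = 0.1458 and values discount at R = 1.02.
Payoff layer (t=4): V(4,0)=0.0000, V(4,1)=0.0000, V(4,2)=0.0000, V(4,3)=100.0000, V(4,4)=100.0000
Node (3,0) S=164.6160: V=(p*·0.0000+(1−p*)·0.0000)/1.02=0.0000; Δ=(0.0000−0.0000)/(235.4009−156.3852)=0.0000; B=V−Δ·S=0.0000
Node (3,1) S=247.7904: V=(p*·0.0000+(1−p*)·0.0000)/1.02=0.0000; Δ=(0.0000−0.0000)/(354.3403−235.4009)=0.0000; B=V−Δ·S=0.0000
Node (3,2) S=372.9898: V=(p*·100.0000+(1−p*)·0.0000)/1.02=14.2974; Δ=(100.0000−0.0000)/(533.3754−354.3403)=0.5585; B=V−Δ·S=-194.0359
Node (3,3) S=561.4477: V=(p*·100.0000+(1−p*)·100.0000)/1.02=98.0392; Δ=(100.0000−100.0000)/(802.8703−533.3754)=0.0000; B=V−Δ·S=98.0392
Node (2,0) S=173.2800: V=(p*·0.0000+(1−p*)·0.0000)/1.02=0.0000; Δ=(0.0000−0.0000)/(247.7904−164.6160)=0.0000; B=V−Δ·S=0.0000
Node (2,1) S=260.8320: V=(p*·14.2974+(1−p*)·0.0000)/1.02=2.0442; Δ=(14.2974−0.0000)/(372.9898−247.7904)=0.1142; B=V−Δ·S=-27.7421
Node (2,2) S=392.6208: V=(p*·98.0392+(1−p*)·14.2974)/1.02=25.9899; Δ=(98.0392−14.2974)/(561.4477−372.9898)=0.4444; B=V−Δ·S=-148.4722
Node (1,0) S=182.4000: V=(p*·2.0442+(1−p*)·0.0000)/1.02=0.2923; Δ=(2.0442−0.0000)/(260.8320−173.2800)=0.0233; B=V−Δ·S=-3.9664
Node (1,1) S=274.5600: V=(p*·25.9899+(1−p*)·2.0442)/1.02=5.4277; Δ=(25.9899−2.0442)/(392.6208−260.8320)=0.1817; B=V−Δ·S=-44.4594
Node (0,0) S=192.0000: V=(p*·5.4277+(1−p*)·0.2923)/1.02=1.0208; Δ=(5.4277−0.2923)/(274.5600−182.4000)=0.0557; B=V−Δ·S=-9.6781
Check: Δ(0,0)·S0 + B(0,0) = 1.0208 = V0.

(0,0): Delta=0.0557 Bond=-9.6781
(1,0): Delta=0.0233 Bond=-3.9664
(1,1): Delta=0.1817 Bond=-44.4594
(2,0): Delta=0.0000 Bond=0.0000
(2,1): Delta=0.1142 Bond=-27.7421
(2,2): Delta=0.4444 Bond=-148.4722
(3,0): Delta=0.0000 Bond=0.0000
(3,1): Delta=0.0000 Bond=0.0000
(3,2): Delta=0.5585 Bond=-194.0359
(3,3): Delta=0.0000 Bond=98.0392
V0=1.0208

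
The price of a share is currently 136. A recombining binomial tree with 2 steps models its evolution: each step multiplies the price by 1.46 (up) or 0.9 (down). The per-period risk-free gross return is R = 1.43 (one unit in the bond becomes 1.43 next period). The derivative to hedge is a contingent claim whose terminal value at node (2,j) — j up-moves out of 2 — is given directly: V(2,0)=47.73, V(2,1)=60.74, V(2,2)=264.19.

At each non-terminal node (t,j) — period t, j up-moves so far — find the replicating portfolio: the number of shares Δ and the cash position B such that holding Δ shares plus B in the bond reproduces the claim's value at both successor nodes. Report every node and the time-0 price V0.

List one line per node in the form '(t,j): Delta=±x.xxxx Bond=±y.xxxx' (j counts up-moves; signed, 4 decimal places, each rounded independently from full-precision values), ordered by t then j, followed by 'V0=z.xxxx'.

Risk-neutral probability p* = (R−d)/(u−d) = (1.43−0.9)/(1.46−0.9) = 0.9464.
Terminal payoffs: V(2,0)=47.7300, V(2,1)=60.7400, V(2,2)=264.1900
(1,0): S=122.4000. Δ = (V_up−V_dn)/(S_up−S_dn) = (60.7400−47.7300)/(178.7040−110.1600) = 0.1898. V = [p*·60.7400 + (1−p*)·47.7300]/1.43 = 41.9881. B = V − Δ·S = 18.7560.
(1,1): S=198.5600. Δ = (V_up−V_dn)/(S_up−S_dn) = (264.1900−60.7400)/(289.8976−178.7040) = 1.8297. V = [p*·264.1900 + (1−p*)·60.7400]/1.43 = 177.1265. B = V − Δ·S = -186.1771.
(0,0): S=136.0000. Δ = (V_up−V_dn)/(S_up−S_dn) = (177.1265−41.9881)/(198.5600−122.4000) = 1.7744. V = [p*·177.1265 + (1−p*)·41.9881]/1.43 = 118.8021. B = V − Δ·S = -122.5164.
Root portfolio cost Δ·136+B reproduces V0=118.8021.

(0,0): Delta=1.7744 Bond=-122.5164
(1,0): Delta=0.1898 Bond=18.7560
(1,1): Delta=1.8297 Bond=-186.1771
V0=118.8021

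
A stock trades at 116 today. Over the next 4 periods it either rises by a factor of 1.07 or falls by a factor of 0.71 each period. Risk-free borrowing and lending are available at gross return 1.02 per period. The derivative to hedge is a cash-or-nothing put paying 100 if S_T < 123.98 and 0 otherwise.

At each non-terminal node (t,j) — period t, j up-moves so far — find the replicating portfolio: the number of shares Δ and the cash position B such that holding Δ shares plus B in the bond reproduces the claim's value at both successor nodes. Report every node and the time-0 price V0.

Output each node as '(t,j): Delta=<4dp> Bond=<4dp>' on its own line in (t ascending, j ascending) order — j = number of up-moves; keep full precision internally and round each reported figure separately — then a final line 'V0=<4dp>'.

(0,0): Delta=-1.4408 Bond=208.7255
(1,0): Delta=0.0000 Bond=94.2322
(1,1): Delta=-1.5950 Bond=232.0400
(2,0): Delta=0.0000 Bond=96.1169
(2,1): Delta=0.0000 Bond=96.1169
(2,2): Delta=-1.7658 Bond=259.3524
(3,0): Delta=0.0000 Bond=98.0392
(3,1): Delta=0.0000 Bond=98.0392
(3,2): Delta=0.0000 Bond=98.0392
(3,3): Delta=-1.9547 Bond=291.3943
V0=41.5878

Under the risk-neutral measure, an up-move has probability p* = (R−d)/(u−d) = 0.8611 and values discount at R = 1.02.
At expiry t=4: V(4,0)=100.0000, V(4,1)=100.0000, V(4,2)=100.0000, V(4,3)=100.0000, V(4,4)=0.0000
Node (3,0) S=41.5177: V=(p*·100.0000+(1−p*)·100.0000)/1.02=98.0392; Δ=(100.0000−100.0000)/(44.4239−29.4775)=0.0000; B=V−Δ·S=98.0392
Node (3,1) S=62.5689: V=(p*·100.0000+(1−p*)·100.0000)/1.02=98.0392; Δ=(100.0000−100.0000)/(66.9487−44.4239)=0.0000; B=V−Δ·S=98.0392
Node (3,2) S=94.2940: V=(p*·100.0000+(1−p*)·100.0000)/1.02=98.0392; Δ=(100.0000−100.0000)/(100.8945−66.9487)=0.0000; B=V−Δ·S=98.0392
Node (3,3) S=142.1050: V=(p*·0.0000+(1−p*)·100.0000)/1.02=13.6166; Δ=(0.0000−100.0000)/(152.0523−100.8945)=-1.9547; B=V−Δ·S=291.3943
Node (2,0) S=58.4756: V=(p*·98.0392+(1−p*)·98.0392)/1.02=96.1169; Δ=(98.0392−98.0392)/(62.5689−41.5177)=0.0000; B=V−Δ·S=96.1169
Node (2,1) S=88.1252: V=(p*·98.0392+(1−p*)·98.0392)/1.02=96.1169; Δ=(98.0392−98.0392)/(94.2940−62.5689)=0.0000; B=V−Δ·S=96.1169
Node (2,2) S=132.8084: V=(p*·13.6166+(1−p*)·98.0392)/1.02=24.8450; Δ=(13.6166−98.0392)/(142.1050−94.2940)=-1.7658; B=V−Δ·S=259.3524
Node (1,0) S=82.3600: V=(p*·96.1169+(1−p*)·96.1169)/1.02=94.2322; Δ=(96.1169−96.1169)/(88.1252−58.4756)=0.0000; B=V−Δ·S=94.2322
Node (1,1) S=124.1200: V=(p*·24.8450+(1−p*)·96.1169)/1.02=34.0626; Δ=(24.8450−96.1169)/(132.8084−88.1252)=-1.5950; B=V−Δ·S=232.0400
Node (0,0) S=116.0000: V=(p*·34.0626+(1−p*)·94.2322)/1.02=41.5878; Δ=(34.0626−94.2322)/(124.1200−82.3600)=-1.4408; B=V−Δ·S=208.7255
The time-0 hedge costs 41.5878, which is the no-arbitrage price.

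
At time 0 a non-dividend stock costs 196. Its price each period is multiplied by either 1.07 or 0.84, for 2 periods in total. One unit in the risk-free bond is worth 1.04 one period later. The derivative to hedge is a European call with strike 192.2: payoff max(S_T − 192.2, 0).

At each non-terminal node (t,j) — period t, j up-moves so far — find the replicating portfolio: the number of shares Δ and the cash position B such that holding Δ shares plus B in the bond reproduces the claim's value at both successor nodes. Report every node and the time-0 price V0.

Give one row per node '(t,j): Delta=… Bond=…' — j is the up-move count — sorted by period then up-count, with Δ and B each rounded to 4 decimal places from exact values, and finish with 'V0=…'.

Risk-neutral probability p* = (R−d)/(u−d) = (1.04−0.84)/(1.07−0.84) = 0.8696.
Payoff layer (t=2): V(2,0)=0.0000, V(2,1)=0.0000, V(2,2)=32.2004
  t=1,j=0: stock 164.6400 → up 176.1648 (V=0.0000), down 138.2976 (V=0.0000). Price 0.0000; hedge Δ=0.0000, bond B=0.0000.
  t=1,j=1: stock 209.7200 → up 224.4004 (V=32.2004), down 176.1648 (V=0.0000). Price 26.9234; hedge Δ=0.6676, bond B=-113.0783.
  t=0,j=0: stock 196.0000 → up 209.7200 (V=26.9234), down 164.6400 (V=0.0000). Price 22.5112; hedge Δ=0.5972, bond B=-94.5471.
Each (Δ,B) replicates both successor values, so the strategy is self-financing and V0 is arbitrage-free.

(0,0): Delta=0.5972 Bond=-94.5471
(1,0): Delta=0.0000 Bond=0.0000
(1,1): Delta=0.6676 Bond=-113.0783
V0=22.5112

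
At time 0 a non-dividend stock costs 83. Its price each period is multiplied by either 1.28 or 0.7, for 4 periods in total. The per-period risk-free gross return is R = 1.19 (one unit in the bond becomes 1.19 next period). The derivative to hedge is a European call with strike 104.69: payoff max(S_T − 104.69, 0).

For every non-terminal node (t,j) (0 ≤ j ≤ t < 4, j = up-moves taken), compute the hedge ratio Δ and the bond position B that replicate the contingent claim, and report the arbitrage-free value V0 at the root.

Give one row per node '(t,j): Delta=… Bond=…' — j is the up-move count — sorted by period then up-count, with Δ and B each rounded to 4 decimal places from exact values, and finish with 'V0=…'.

(0,0): Delta=0.8207 Bond=-34.9094
(1,0): Delta=0.2566 Bond=-8.7689
(1,1): Delta=0.8773 Bond=-47.5617
(2,0): Delta=0.0000 Bond=0.0000
(2,1): Delta=0.2823 Bond=-12.3516
(2,2): Delta=0.9371 Bond=-64.7254
(3,0): Delta=0.0000 Bond=0.0000
(3,1): Delta=0.0000 Bond=0.0000
(3,2): Delta=0.3107 Bond=-17.3981
(3,3): Delta=1.0000 Bond=-87.9748
V0=33.2054

No-arbitrage ⇒ martingale measure with p* = (R−d)/(u−d) = 0.8448.
At expiry t=4: V(4,0)=0.0000, V(4,1)=0.0000, V(4,2)=0.0000, V(4,3)=17.1545, V(4,4)=118.1114
Node (3,0) S=28.4690: V=(p*·0.0000+(1−p*)·0.0000)/1.19=0.0000; Δ=(0.0000−0.0000)/(36.4403−19.9283)=0.0000; B=V−Δ·S=0.0000
Node (3,1) S=52.0576: V=(p*·0.0000+(1−p*)·0.0000)/1.19=0.0000; Δ=(0.0000−0.0000)/(66.6337−36.4403)=0.0000; B=V−Δ·S=0.0000
Node (3,2) S=95.1910: V=(p*·17.1545+(1−p*)·0.0000)/1.19=12.1787; Δ=(17.1545−0.0000)/(121.8445−66.6337)=0.3107; B=V−Δ·S=-17.3981
Node (3,3) S=174.0636: V=(p*·118.1114+(1−p*)·17.1545)/1.19=86.0888; Δ=(118.1114−17.1545)/(222.8014−121.8445)=1.0000; B=V−Δ·S=-87.9748
Node (2,0) S=40.6700: V=(p*·0.0000+(1−p*)·0.0000)/1.19=0.0000; Δ=(0.0000−0.0000)/(52.0576−28.4690)=0.0000; B=V−Δ·S=0.0000
Node (2,1) S=74.3680: V=(p*·12.1787+(1−p*)·0.0000)/1.19=8.6461; Δ=(12.1787−0.0000)/(95.1910−52.0576)=0.2823; B=V−Δ·S=-12.3516
Node (2,2) S=135.9872: V=(p*·86.0888+(1−p*)·12.1787)/1.19=62.7059; Δ=(86.0888−12.1787)/(174.0636−95.1910)=0.9371; B=V−Δ·S=-64.7254
Node (1,0) S=58.1000: V=(p*·8.6461+(1−p*)·0.0000)/1.19=6.1382; Δ=(8.6461−0.0000)/(74.3680−40.6700)=0.2566; B=V−Δ·S=-8.7689
Node (1,1) S=106.2400: V=(p*·62.7059+(1−p*)·8.6461)/1.19=45.6448; Δ=(62.7059−8.6461)/(135.9872−74.3680)=0.8773; B=V−Δ·S=-47.5617
Node (0,0) S=83.0000: V=(p*·45.6448+(1−p*)·6.1382)/1.19=33.2054; Δ=(45.6448−6.1382)/(106.2400−58.1000)=0.8207; B=V−Δ·S=-34.9094
Root portfolio cost Δ·83+B reproduces V0=33.2054.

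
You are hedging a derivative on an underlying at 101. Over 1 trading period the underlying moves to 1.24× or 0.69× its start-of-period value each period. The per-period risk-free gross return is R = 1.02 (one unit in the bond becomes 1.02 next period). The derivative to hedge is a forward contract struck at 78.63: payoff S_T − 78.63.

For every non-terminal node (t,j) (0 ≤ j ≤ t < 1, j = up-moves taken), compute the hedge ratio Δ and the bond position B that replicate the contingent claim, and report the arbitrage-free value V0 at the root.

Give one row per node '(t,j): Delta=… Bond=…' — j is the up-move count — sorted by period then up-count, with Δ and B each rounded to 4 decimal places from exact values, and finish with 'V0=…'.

The replicating-portfolio and risk-neutral prices coincide; use p* = (1.02−0.69)/(1.24−0.69) = 0.6000 for the latter.
Terminal payoffs: V(1,0)=-8.9400, V(1,1)=46.6100
Node (0,0) S=101.0000: V=(p*·46.6100+(1−p*)·-8.9400)/1.02=23.9118; Δ=(46.6100−-8.9400)/(125.2400−69.6900)=1.0000; B=V−Δ·S=-77.0882
Each (Δ,B) replicates both successor values, so the strategy is self-financing and V0 is arbitrage-free.

(0,0): Delta=1.0000 Bond=-77.0882
V0=23.9118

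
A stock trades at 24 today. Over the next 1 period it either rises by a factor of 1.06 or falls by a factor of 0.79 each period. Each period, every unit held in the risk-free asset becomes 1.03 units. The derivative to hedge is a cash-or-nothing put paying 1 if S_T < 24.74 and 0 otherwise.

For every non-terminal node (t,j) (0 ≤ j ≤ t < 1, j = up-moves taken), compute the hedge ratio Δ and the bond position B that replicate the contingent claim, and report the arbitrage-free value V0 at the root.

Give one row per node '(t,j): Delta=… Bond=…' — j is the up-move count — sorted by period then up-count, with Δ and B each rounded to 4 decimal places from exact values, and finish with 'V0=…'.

No-arbitrage ⇒ martingale measure with p* = (R−d)/(u−d) = 0.8889.
Terminal payoffs: V(1,0)=1.0000, V(1,1)=0.0000
Node (0,0) S=24.0000: V=(p*·0.0000+(1−p*)·1.0000)/1.03=0.1079; Δ=(0.0000−1.0000)/(25.4400−18.9600)=-0.1543; B=V−Δ·S=3.8116
Self-financing check: at every node Δ·S+B equals the discounted successor values.

(0,0): Delta=-0.1543 Bond=3.8116
V0=0.1079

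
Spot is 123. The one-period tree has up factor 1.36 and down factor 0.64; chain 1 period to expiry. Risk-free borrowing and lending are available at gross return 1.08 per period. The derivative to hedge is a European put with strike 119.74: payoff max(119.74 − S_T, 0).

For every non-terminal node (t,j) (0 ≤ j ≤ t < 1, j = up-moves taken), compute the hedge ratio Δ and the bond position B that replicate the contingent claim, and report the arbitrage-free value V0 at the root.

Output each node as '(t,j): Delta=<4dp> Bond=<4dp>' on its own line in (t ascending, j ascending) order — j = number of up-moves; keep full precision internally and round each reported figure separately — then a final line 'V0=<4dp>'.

(0,0): Delta=-0.4632 Bond=71.7428
V0=14.7706

Risk-neutral probability p* = (R−d)/(u−d) = (1.08−0.64)/(1.36−0.64) = 0.6111.
Terminal payoffs: V(1,0)=41.0200, V(1,1)=0.0000
Node (0,0) S=123.0000: V=(p*·0.0000+(1−p*)·41.0200)/1.08=14.7706; Δ=(0.0000−41.0200)/(167.2800−78.7200)=-0.4632; B=V−Δ·S=71.7428
Check: Δ(0,0)·S0 + B(0,0) = 14.7706 = V0.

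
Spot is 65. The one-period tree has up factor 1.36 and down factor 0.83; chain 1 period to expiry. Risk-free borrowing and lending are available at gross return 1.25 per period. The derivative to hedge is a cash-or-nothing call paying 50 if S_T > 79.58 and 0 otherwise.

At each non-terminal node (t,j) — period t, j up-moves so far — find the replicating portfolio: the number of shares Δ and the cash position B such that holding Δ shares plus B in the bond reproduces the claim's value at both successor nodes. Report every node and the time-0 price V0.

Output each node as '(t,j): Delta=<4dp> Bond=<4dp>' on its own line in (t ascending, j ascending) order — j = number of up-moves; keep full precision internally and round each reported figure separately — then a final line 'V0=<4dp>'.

(0,0): Delta=1.4514 Bond=-62.6415
V0=31.6981

The replicating-portfolio and risk-neutral prices coincide; use p* = (1.25−0.83)/(1.36−0.83) = 0.7925 for the latter.
Terminal values V(1,·): V(1,0)=0.0000, V(1,1)=50.0000
  t=0,j=0: stock 65.0000 → up 88.4000 (V=50.0000), down 53.9500 (V=0.0000). Price 31.6981; hedge Δ=1.4514, bond B=-62.6415.
Self-financing check: at every node Δ·S+B equals the discounted successor values.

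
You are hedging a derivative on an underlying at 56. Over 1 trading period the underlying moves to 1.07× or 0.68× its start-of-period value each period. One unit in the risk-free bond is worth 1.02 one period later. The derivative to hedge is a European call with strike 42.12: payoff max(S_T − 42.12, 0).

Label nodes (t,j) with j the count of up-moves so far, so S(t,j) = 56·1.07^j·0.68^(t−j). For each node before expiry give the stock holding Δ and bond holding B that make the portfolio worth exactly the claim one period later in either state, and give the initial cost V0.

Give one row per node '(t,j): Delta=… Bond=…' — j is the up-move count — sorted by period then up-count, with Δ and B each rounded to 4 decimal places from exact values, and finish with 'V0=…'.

(0,0): Delta=0.8150 Bond=-30.4274
V0=15.2137

Risk-neutral probability p* = (R−d)/(u−d) = (1.02−0.68)/(1.07−0.68) = 0.8718.
Payoff layer (t=1): V(1,0)=0.0000, V(1,1)=17.8000
(0,0): S=56.0000. Δ = (V_up−V_dn)/(S_up−S_dn) = (17.8000−0.0000)/(59.9200−38.0800) = 0.8150. V = [p*·17.8000 + (1−p*)·0.0000]/1.02 = 15.2137. B = V − Δ·S = -30.4274.
Root portfolio cost Δ·56+B reproduces V0=15.2137.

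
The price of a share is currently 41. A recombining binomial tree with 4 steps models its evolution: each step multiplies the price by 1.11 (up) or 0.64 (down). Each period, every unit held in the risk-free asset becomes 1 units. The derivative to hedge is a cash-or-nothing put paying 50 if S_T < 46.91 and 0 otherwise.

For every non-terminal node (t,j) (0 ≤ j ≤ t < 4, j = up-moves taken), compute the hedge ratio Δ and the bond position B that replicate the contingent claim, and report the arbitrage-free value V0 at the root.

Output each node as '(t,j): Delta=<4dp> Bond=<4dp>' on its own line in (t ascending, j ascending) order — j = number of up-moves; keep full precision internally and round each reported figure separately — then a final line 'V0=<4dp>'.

No-arbitrage ⇒ martingale measure with p* = (R−d)/(u−d) = 0.7660.
Terminal payoffs: V(4,0)=50.0000, V(4,1)=50.0000, V(4,2)=50.0000, V(4,3)=50.0000, V(4,4)=0.0000
(3,0): S=10.7479. Δ = (V_up−V_dn)/(S_up−S_dn) = (50.0000−50.0000)/(11.9302−6.8787) = 0.0000. V = [p*·50.0000 + (1−p*)·50.0000]/1 = 50.0000. B = V − Δ·S = 50.0000.
(3,1): S=18.6409. Δ = (V_up−V_dn)/(S_up−S_dn) = (50.0000−50.0000)/(20.6914−11.9302) = 0.0000. V = [p*·50.0000 + (1−p*)·50.0000]/1 = 50.0000. B = V − Δ·S = 50.0000.
(3,2): S=32.3303. Δ = (V_up−V_dn)/(S_up−S_dn) = (50.0000−50.0000)/(35.8866−20.6914) = 0.0000. V = [p*·50.0000 + (1−p*)·50.0000]/1 = 50.0000. B = V − Δ·S = 50.0000.
(3,3): S=56.0729. Δ = (V_up−V_dn)/(S_up−S_dn) = (0.0000−50.0000)/(62.2409−35.8866) = -1.8972. V = [p*·0.0000 + (1−p*)·50.0000]/1 = 11.7021. B = V − Δ·S = 118.0851.
(2,0): S=16.7936. Δ = (V_up−V_dn)/(S_up−S_dn) = (50.0000−50.0000)/(18.6409−10.7479) = 0.0000. V = [p*·50.0000 + (1−p*)·50.0000]/1 = 50.0000. B = V − Δ·S = 50.0000.
(2,1): S=29.1264. Δ = (V_up−V_dn)/(S_up−S_dn) = (50.0000−50.0000)/(32.3303−18.6409) = 0.0000. V = [p*·50.0000 + (1−p*)·50.0000]/1 = 50.0000. B = V − Δ·S = 50.0000.
(2,2): S=50.5161. Δ = (V_up−V_dn)/(S_up−S_dn) = (11.7021−50.0000)/(56.0729−32.3303) = -1.6130. V = [p*·11.7021 + (1−p*)·50.0000]/1 = 20.6655. B = V − Δ·S = 102.1503.
(1,0): S=26.2400. Δ = (V_up−V_dn)/(S_up−S_dn) = (50.0000−50.0000)/(29.1264−16.7936) = 0.0000. V = [p*·50.0000 + (1−p*)·50.0000]/1 = 50.0000. B = V − Δ·S = 50.0000.
(1,1): S=45.5100. Δ = (V_up−V_dn)/(S_up−S_dn) = (20.6655−50.0000)/(50.5161−29.1264) = -1.3714. V = [p*·20.6655 + (1−p*)·50.0000]/1 = 27.5310. B = V − Δ·S = 89.9449.
(0,0): S=41.0000. Δ = (V_up−V_dn)/(S_up−S_dn) = (27.5310−50.0000)/(45.5100−26.2400) = -1.1660. V = [p*·27.5310 + (1−p*)·50.0000]/1 = 32.7897. B = V − Δ·S = 80.5961.
Root portfolio cost Δ·41+B reproduces V0=32.7897.

(0,0): Delta=-1.1660 Bond=80.5961
(1,0): Delta=0.0000 Bond=50.0000
(1,1): Delta=-1.3714 Bond=89.9449
(2,0): Delta=0.0000 Bond=50.0000
(2,1): Delta=0.0000 Bond=50.0000
(2,2): Delta=-1.6130 Bond=102.1503
(3,0): Delta=0.0000 Bond=50.0000
(3,1): Delta=0.0000 Bond=50.0000
(3,2): Delta=0.0000 Bond=50.0000
(3,3): Delta=-1.8972 Bond=118.0851
V0=32.7897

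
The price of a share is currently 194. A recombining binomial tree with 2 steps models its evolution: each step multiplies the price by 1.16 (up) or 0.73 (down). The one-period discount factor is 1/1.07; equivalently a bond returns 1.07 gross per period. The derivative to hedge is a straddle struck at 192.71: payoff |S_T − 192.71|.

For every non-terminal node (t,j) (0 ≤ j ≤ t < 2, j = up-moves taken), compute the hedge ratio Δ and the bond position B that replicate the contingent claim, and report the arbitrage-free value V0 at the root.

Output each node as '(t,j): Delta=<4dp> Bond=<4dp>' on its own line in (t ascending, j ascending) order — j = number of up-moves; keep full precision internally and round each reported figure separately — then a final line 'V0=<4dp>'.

(0,0): Delta=0.2107 Bond=8.0773
(1,0): Delta=-1.0000 Bond=180.1028
(1,1): Delta=0.4124 Bond=-36.7438
V0=48.9542

Risk-neutral probability p* = (R−d)/(u−d) = (1.07−0.73)/(1.16−0.73) = 0.7907.
Terminal payoffs: V(2,0)=89.3274, V(2,1)=28.4308, V(2,2)=68.3364
(1,0): S=141.6200. Δ = (V_up−V_dn)/(S_up−S_dn) = (28.4308−89.3274)/(164.2792−103.3826) = -1.0000. V = [p*·28.4308 + (1−p*)·89.3274]/1.07 = 38.4828. B = V − Δ·S = 180.1028.
(1,1): S=225.0400. Δ = (V_up−V_dn)/(S_up−S_dn) = (68.3364−28.4308)/(261.0464−164.2792) = 0.4124. V = [p*·68.3364 + (1−p*)·28.4308]/1.07 = 56.0599. B = V − Δ·S = -36.7438.
(0,0): S=194.0000. Δ = (V_up−V_dn)/(S_up−S_dn) = (56.0599−38.4828)/(225.0400−141.6200) = 0.2107. V = [p*·56.0599 + (1−p*)·38.4828]/1.07 = 48.9542. B = V − Δ·S = 8.0773.
Check: Δ(0,0)·S0 + B(0,0) = 48.9542 = V0.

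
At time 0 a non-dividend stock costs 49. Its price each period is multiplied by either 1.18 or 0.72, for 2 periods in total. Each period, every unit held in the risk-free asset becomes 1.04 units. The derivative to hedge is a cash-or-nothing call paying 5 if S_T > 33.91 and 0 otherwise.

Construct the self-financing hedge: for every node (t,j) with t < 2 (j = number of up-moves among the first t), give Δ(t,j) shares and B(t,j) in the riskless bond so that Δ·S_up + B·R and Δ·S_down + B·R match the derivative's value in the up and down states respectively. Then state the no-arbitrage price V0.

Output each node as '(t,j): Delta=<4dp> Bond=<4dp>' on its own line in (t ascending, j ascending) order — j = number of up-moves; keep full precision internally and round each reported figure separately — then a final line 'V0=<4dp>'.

Since d<R<u, set p* = (R−d)/(u−d) = 0.6957; price each node as the discounted p*-expectation of its children.
Payoff layer (t=2): V(2,0)=0.0000, V(2,1)=5.0000, V(2,2)=5.0000
(1,0): S=35.2800. Δ = (V_up−V_dn)/(S_up−S_dn) = (5.0000−0.0000)/(41.6304−25.4016) = 0.3081. V = [p*·5.0000 + (1−p*)·0.0000]/1.04 = 3.3445. B = V − Δ·S = -7.5251.
(1,1): S=57.8200. Δ = (V_up−V_dn)/(S_up−S_dn) = (5.0000−5.0000)/(68.2276−41.6304) = 0.0000. V = [p*·5.0000 + (1−p*)·5.0000]/1.04 = 4.8077. B = V − Δ·S = 4.8077.
(0,0): S=49.0000. Δ = (V_up−V_dn)/(S_up−S_dn) = (4.8077−3.3445)/(57.8200−35.2800) = 0.0649. V = [p*·4.8077 + (1−p*)·3.3445]/1.04 = 4.1946. B = V − Δ·S = 1.0137.
Check: Δ(0,0)·S0 + B(0,0) = 4.1946 = V0.

(0,0): Delta=0.0649 Bond=1.0137
(1,0): Delta=0.3081 Bond=-7.5251
(1,1): Delta=0.0000 Bond=4.8077
V0=4.1946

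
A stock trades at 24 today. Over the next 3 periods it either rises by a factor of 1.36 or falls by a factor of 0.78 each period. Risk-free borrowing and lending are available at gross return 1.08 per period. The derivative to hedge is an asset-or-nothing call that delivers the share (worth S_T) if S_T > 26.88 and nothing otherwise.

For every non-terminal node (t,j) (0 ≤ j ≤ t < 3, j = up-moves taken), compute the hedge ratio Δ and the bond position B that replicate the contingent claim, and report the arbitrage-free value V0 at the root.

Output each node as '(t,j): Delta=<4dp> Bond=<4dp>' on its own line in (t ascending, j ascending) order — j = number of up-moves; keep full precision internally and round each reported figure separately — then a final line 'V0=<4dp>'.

Risk-neutral probability p* = (R−d)/(u−d) = (1.08−0.78)/(1.36−0.78) = 0.5172.
Terminal values V(3,·): V(3,0)=0.0000, V(3,1)=0.0000, V(3,2)=34.6245, V(3,3)=60.3709
Node (2,0) S=14.6016: V=(p*·0.0000+(1−p*)·0.0000)/1.08=0.0000; Δ=(0.0000−0.0000)/(19.8582−11.3892)=0.0000; B=V−Δ·S=0.0000
Node (2,1) S=25.4592: V=(p*·34.6245+(1−p*)·0.0000)/1.08=16.5826; Δ=(34.6245−0.0000)/(34.6245−19.8582)=2.3448; B=V−Δ·S=-43.1148
Node (2,2) S=44.3904: V=(p*·60.3709+(1−p*)·34.6245)/1.08=44.3904; Δ=(60.3709−34.6245)/(60.3709−34.6245)=1.0000; B=V−Δ·S=0.0000
Node (1,0) S=18.7200: V=(p*·16.5826+(1−p*)·0.0000)/1.08=7.9419; Δ=(16.5826−0.0000)/(25.4592−14.6016)=1.5273; B=V−Δ·S=-20.6489
Node (1,1) S=32.6400: V=(p*·44.3904+(1−p*)·16.5826)/1.08=28.6722; Δ=(44.3904−16.5826)/(44.3904−25.4592)=1.4689; B=V−Δ·S=-19.2723
Node (0,0) S=24.0000: V=(p*·28.6722+(1−p*)·7.9419)/1.08=17.2819; Δ=(28.6722−7.9419)/(32.6400−18.7200)=1.4892; B=V−Δ·S=-18.4600
Check: Δ(0,0)·S0 + B(0,0) = 17.2819 = V0.

(0,0): Delta=1.4892 Bond=-18.4600
(1,0): Delta=1.5273 Bond=-20.6489
(1,1): Delta=1.4689 Bond=-19.2723
(2,0): Delta=0.0000 Bond=0.0000
(2,1): Delta=2.3448 Bond=-43.1148
(2,2): Delta=1.0000 Bond=0.0000
V0=17.2819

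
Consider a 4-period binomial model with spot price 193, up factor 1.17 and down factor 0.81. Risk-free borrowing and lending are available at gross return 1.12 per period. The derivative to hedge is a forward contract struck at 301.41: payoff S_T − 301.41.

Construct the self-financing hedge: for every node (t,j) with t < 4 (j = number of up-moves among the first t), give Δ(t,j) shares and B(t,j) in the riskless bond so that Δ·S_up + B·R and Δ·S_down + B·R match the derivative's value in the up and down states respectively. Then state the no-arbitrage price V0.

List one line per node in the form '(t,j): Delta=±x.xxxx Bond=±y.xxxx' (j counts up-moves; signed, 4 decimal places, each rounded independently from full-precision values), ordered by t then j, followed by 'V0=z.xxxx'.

(0,0): Delta=1.0000 Bond=-191.5515
(1,0): Delta=1.0000 Bond=-214.5377
(1,1): Delta=1.0000 Bond=-214.5377
(2,0): Delta=1.0000 Bond=-240.2822
(2,1): Delta=1.0000 Bond=-240.2822
(2,2): Delta=1.0000 Bond=-240.2822
(3,0): Delta=1.0000 Bond=-269.1161
(3,1): Delta=1.0000 Bond=-269.1161
(3,2): Delta=1.0000 Bond=-269.1161
(3,3): Delta=1.0000 Bond=-269.1161
V0=1.4485

Risk-neutral probability p* = (R−d)/(u−d) = (1.12−0.81)/(1.17−0.81) = 0.8611.
Terminal payoffs: V(4,0)=-218.3298, V(4,1)=-181.4053, V(4,2)=-128.0699, V(4,3)=-51.0298, V(4,4)=60.2502
Node (3,0) S=102.5681: V=(p*·-181.4053+(1−p*)·-218.3298)/1.12=-166.5480; Δ=(-181.4053−-218.3298)/(120.0047−83.0802)=1.0000; B=V−Δ·S=-269.1161
Node (3,1) S=148.1539: V=(p*·-128.0699+(1−p*)·-181.4053)/1.12=-120.9621; Δ=(-128.0699−-181.4053)/(173.3401−120.0047)=1.0000; B=V−Δ·S=-269.1161
Node (3,2) S=214.0001: V=(p*·-51.0298+(1−p*)·-128.0699)/1.12=-55.1159; Δ=(-51.0298−-128.0699)/(250.3802−173.3401)=1.0000; B=V−Δ·S=-269.1161
Node (3,3) S=309.1113: V=(p*·60.2502+(1−p*)·-51.0298)/1.12=39.9952; Δ=(60.2502−-51.0298)/(361.6602−250.3802)=1.0000; B=V−Δ·S=-269.1161
Node (2,0) S=126.6273: V=(p*·-120.9621+(1−p*)·-166.5480)/1.12=-113.6549; Δ=(-120.9621−-166.5480)/(148.1539−102.5681)=1.0000; B=V−Δ·S=-240.2822
Node (2,1) S=182.9061: V=(p*·-55.1159+(1−p*)·-120.9621)/1.12=-57.3761; Δ=(-55.1159−-120.9621)/(214.0001−148.1539)=1.0000; B=V−Δ·S=-240.2822
Node (2,2) S=264.1977: V=(p*·39.9952+(1−p*)·-55.1159)/1.12=23.9155; Δ=(39.9952−-55.1159)/(309.1113−214.0001)=1.0000; B=V−Δ·S=-240.2822
Node (1,0) S=156.3300: V=(p*·-57.3761+(1−p*)·-113.6549)/1.12=-58.2077; Δ=(-57.3761−-113.6549)/(182.9061−126.6273)=1.0000; B=V−Δ·S=-214.5377
Node (1,1) S=225.8100: V=(p*·23.9155+(1−p*)·-57.3761)/1.12=11.2723; Δ=(23.9155−-57.3761)/(264.1977−182.9061)=1.0000; B=V−Δ·S=-214.5377
Node (0,0) S=193.0000: V=(p*·11.2723+(1−p*)·-58.2077)/1.12=1.4485; Δ=(11.2723−-58.2077)/(225.8100−156.3300)=1.0000; B=V−Δ·S=-191.5515
Self-financing check: at every node Δ·S+B equals the discounted successor values.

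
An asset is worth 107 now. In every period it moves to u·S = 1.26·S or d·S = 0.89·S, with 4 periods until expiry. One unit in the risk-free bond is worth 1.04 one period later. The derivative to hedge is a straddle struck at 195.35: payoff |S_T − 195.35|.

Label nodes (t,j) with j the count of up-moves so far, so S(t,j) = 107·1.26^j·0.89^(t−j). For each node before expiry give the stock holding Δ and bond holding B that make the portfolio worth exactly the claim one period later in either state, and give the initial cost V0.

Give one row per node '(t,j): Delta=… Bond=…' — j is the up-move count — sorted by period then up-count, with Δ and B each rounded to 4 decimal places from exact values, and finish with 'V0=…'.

Since d<R<u, set p* = (R−d)/(u−d) = 0.4054; price each node as the discounted p*-expectation of its children.
Payoff layer (t=4): V(4,0)=128.2158, V(4,1)=100.3061, V(4,2)=60.7934, V(4,3)=4.8542, V(4,4)=74.3407
(3,0): S=75.4317. Δ = (V_up−V_dn)/(S_up−S_dn) = (100.3061−128.2158)/(95.0439−67.1342) = -1.0000. V = [p*·100.3061 + (1−p*)·128.2158]/1.04 = 112.4049. B = V − Δ·S = 187.8365.
(3,1): S=106.7909. Δ = (V_up−V_dn)/(S_up−S_dn) = (60.7934−100.3061)/(134.5566−95.0439) = -1.0000. V = [p*·60.7934 + (1−p*)·100.3061]/1.04 = 81.0456. B = V − Δ·S = 187.8365.
(3,2): S=151.1871. Δ = (V_up−V_dn)/(S_up−S_dn) = (4.8542−60.7934)/(190.4958−134.5566) = -1.0000. V = [p*·4.8542 + (1−p*)·60.7934]/1.04 = 36.6494. B = V − Δ·S = 187.8365.
(3,3): S=214.0402. Δ = (V_up−V_dn)/(S_up−S_dn) = (74.3407−4.8542)/(269.6907−190.4958) = 0.8774. V = [p*·74.3407 + (1−p*)·4.8542]/1.04 = 31.7542. B = V − Δ·S = -156.0471.
(2,0): S=84.7547. Δ = (V_up−V_dn)/(S_up−S_dn) = (81.0456−112.4049)/(106.7909−75.4317) = -1.0000. V = [p*·81.0456 + (1−p*)·112.4049]/1.04 = 95.8574. B = V − Δ·S = 180.6121.
(2,1): S=119.9898. Δ = (V_up−V_dn)/(S_up−S_dn) = (36.6494−81.0456)/(151.1871−106.7909) = -1.0000. V = [p*·36.6494 + (1−p*)·81.0456]/1.04 = 60.6223. B = V − Δ·S = 180.6121.
(2,2): S=169.8732. Δ = (V_up−V_dn)/(S_up−S_dn) = (31.7542−36.6494)/(214.0402−151.1871) = -0.0779. V = [p*·31.7542 + (1−p*)·36.6494]/1.04 = 33.3316. B = V − Δ·S = 46.5618.
(1,0): S=95.2300. Δ = (V_up−V_dn)/(S_up−S_dn) = (60.6223−95.8574)/(119.9898−84.7547) = -1.0000. V = [p*·60.6223 + (1−p*)·95.8574]/1.04 = 78.4354. B = V − Δ·S = 173.6654.
(1,1): S=134.8200. Δ = (V_up−V_dn)/(S_up−S_dn) = (33.3316−60.6223)/(169.8732−119.9898) = -0.5471. V = [p*·33.3316 + (1−p*)·60.6223]/1.04 = 47.6524. B = V − Δ·S = 121.4109.
(0,0): S=107.0000. Δ = (V_up−V_dn)/(S_up−S_dn) = (47.6524−78.4354)/(134.8200−95.2300) = -0.7775. V = [p*·47.6524 + (1−p*)·78.4354]/1.04 = 63.4191. B = V − Δ·S = 146.6165.
Root portfolio cost Δ·107+B reproduces V0=63.4191.

(0,0): Delta=-0.7775 Bond=146.6165
(1,0): Delta=-1.0000 Bond=173.6654
(1,1): Delta=-0.5471 Bond=121.4109
(2,0): Delta=-1.0000 Bond=180.6121
(2,1): Delta=-1.0000 Bond=180.6121
(2,2): Delta=-0.0779 Bond=46.5618
(3,0): Delta=-1.0000 Bond=187.8365
(3,1): Delta=-1.0000 Bond=187.8365
(3,2): Delta=-1.0000 Bond=187.8365
(3,3): Delta=0.8774 Bond=-156.0471
V0=63.4191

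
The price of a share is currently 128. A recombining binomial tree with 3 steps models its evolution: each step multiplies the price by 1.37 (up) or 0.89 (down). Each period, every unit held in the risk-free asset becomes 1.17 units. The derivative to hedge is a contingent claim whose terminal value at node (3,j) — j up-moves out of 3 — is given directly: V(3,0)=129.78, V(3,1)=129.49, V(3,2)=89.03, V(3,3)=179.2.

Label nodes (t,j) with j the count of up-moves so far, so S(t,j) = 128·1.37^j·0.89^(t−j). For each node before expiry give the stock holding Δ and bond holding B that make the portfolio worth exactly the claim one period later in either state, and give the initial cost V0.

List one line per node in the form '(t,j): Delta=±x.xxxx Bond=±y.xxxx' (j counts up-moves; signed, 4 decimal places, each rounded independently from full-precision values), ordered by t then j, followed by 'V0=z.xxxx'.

(0,0): Delta=0.1304 Bond=59.5917
(1,0): Delta=-0.3708 Bond=126.8145
(1,1): Delta=0.3629 Bond=28.9421
(2,0): Delta=-0.0060 Bond=111.3827
(2,1): Delta=-0.5401 Bond=174.7945
(2,2): Delta=0.7819 Bond=-66.8036
V0=76.2785

No-arbitrage ⇒ martingale measure with p* = (R−d)/(u−d) = 0.5833.
Terminal payoffs: V(3,0)=129.7800, V(3,1)=129.4900, V(3,2)=89.0300, V(3,3)=179.2000
(2,0): S=101.3888. Δ = (V_up−V_dn)/(S_up−S_dn) = (129.4900−129.7800)/(138.9027−90.2360) = -0.0060. V = [p*·129.4900 + (1−p*)·129.7800]/1.17 = 110.7785. B = V − Δ·S = 111.3827.
(2,1): S=156.0704. Δ = (V_up−V_dn)/(S_up−S_dn) = (89.0300−129.4900)/(213.8164−138.9027) = -0.5401. V = [p*·89.0300 + (1−p*)·129.4900]/1.17 = 90.5028. B = V − Δ·S = 174.7945.
(2,2): S=240.2432. Δ = (V_up−V_dn)/(S_up−S_dn) = (179.2000−89.0300)/(329.1332−213.8164) = 0.7819. V = [p*·179.2000 + (1−p*)·89.0300]/1.17 = 121.0506. B = V − Δ·S = -66.8036.
(1,0): S=113.9200. Δ = (V_up−V_dn)/(S_up−S_dn) = (90.5028−110.7785)/(156.0704−101.3888) = -0.3708. V = [p*·90.5028 + (1−p*)·110.7785]/1.17 = 84.5735. B = V − Δ·S = 126.8145.
(1,1): S=175.3600. Δ = (V_up−V_dn)/(S_up−S_dn) = (121.0506−90.5028)/(240.2432−156.0704) = 0.3629. V = [p*·121.0506 + (1−p*)·90.5028]/1.17 = 92.5832. B = V − Δ·S = 28.9421.
(0,0): S=128.0000. Δ = (V_up−V_dn)/(S_up−S_dn) = (92.5832−84.5735)/(175.3600−113.9200) = 0.1304. V = [p*·92.5832 + (1−p*)·84.5735]/1.17 = 76.2785. B = V − Δ·S = 59.5917.
Each (Δ,B) replicates both successor values, so the strategy is self-financing and V0 is arbitrage-free.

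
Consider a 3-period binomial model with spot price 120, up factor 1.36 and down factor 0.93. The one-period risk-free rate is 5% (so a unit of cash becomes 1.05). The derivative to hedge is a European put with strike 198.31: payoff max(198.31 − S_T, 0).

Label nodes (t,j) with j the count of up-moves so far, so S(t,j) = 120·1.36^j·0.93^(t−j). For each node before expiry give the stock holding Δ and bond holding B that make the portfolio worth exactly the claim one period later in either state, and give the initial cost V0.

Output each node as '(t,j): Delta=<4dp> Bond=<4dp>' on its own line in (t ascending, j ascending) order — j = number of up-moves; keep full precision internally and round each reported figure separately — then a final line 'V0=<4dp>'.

(0,0): Delta=-0.8120 Bond=151.8729
(1,0): Delta=-0.9551 Bond=175.4357
(1,1): Delta=-0.5592 Bond=118.2128
(2,0): Delta=-1.0000 Bond=188.8667
(2,1): Delta=-0.8758 Bond=172.1712
(2,2): Delta=0.0000 Bond=0.0000
V0=54.4310

Under the risk-neutral measure, an up-move has probability p* = (R−d)/(u−d) = 0.2791 and values discount at R = 1.05.
Payoff layer (t=3): V(3,0)=101.7872, V(3,1)=57.1583, V(3,2)=0.0000, V(3,3)=0.0000
Node (2,0) S=103.7880: V=(p*·57.1583+(1−p*)·101.7872)/1.05=85.0787; Δ=(57.1583−101.7872)/(141.1517−96.5228)=-1.0000; B=V−Δ·S=188.8667
Node (2,1) S=151.7760: V=(p*·0.0000+(1−p*)·57.1583)/1.05=39.2449; Δ=(0.0000−57.1583)/(206.4154−141.1517)=-0.8758; B=V−Δ·S=172.1712
Node (2,2) S=221.9520: V=(p*·0.0000+(1−p*)·0.0000)/1.05=0.0000; Δ=(0.0000−0.0000)/(301.8547−206.4154)=0.0000; B=V−Δ·S=0.0000
Node (1,0) S=111.6000: V=(p*·39.2449+(1−p*)·85.0787)/1.05=68.8456; Δ=(39.2449−85.0787)/(151.7760−103.7880)=-0.9551; B=V−Δ·S=175.4357
Node (1,1) S=163.2000: V=(p*·0.0000+(1−p*)·39.2449)/1.05=26.9456; Δ=(0.0000−39.2449)/(221.9520−151.7760)=-0.5592; B=V−Δ·S=118.2128
Node (0,0) S=120.0000: V=(p*·26.9456+(1−p*)·68.8456)/1.05=54.4310; Δ=(26.9456−68.8456)/(163.2000−111.6000)=-0.8120; B=V−Δ·S=151.8729
Each (Δ,B) replicates both successor values, so the strategy is self-financing and V0 is arbitrage-free.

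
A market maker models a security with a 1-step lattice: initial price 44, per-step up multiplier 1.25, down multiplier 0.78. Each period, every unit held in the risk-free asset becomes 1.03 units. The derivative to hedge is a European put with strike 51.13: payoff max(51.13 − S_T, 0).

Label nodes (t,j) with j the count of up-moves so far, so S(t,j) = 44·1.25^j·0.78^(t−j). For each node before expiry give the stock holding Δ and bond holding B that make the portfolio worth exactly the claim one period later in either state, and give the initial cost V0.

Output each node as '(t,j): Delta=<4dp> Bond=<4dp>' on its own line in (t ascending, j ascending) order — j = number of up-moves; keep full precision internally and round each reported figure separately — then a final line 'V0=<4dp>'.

(0,0): Delta=-0.8129 Bond=43.4053
V0=7.6393

Under the risk-neutral measure, an up-move has probability p* = (R−d)/(u−d) = 0.5319 and values discount at R = 1.03.
Payoff layer (t=1): V(1,0)=16.8100, V(1,1)=0.0000
(0,0): S=44.0000. Δ = (V_up−V_dn)/(S_up−S_dn) = (0.0000−16.8100)/(55.0000−34.3200) = -0.8129. V = [p*·0.0000 + (1−p*)·16.8100]/1.03 = 7.6393. B = V − Δ·S = 43.4053.
The time-0 hedge costs 7.6393, which is the no-arbitrage price.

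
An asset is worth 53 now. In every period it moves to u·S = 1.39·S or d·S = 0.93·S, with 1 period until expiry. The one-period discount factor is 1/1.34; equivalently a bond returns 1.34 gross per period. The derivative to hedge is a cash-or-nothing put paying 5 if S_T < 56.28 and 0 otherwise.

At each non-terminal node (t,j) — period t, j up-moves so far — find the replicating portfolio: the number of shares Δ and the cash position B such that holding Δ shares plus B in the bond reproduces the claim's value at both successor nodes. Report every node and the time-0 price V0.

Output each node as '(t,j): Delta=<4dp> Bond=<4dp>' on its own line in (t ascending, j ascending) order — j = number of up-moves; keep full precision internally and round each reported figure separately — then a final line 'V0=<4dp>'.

No-arbitrage ⇒ martingale measure with p* = (R−d)/(u−d) = 0.8913.
At expiry t=1: V(1,0)=5.0000, V(1,1)=0.0000
  t=0,j=0: stock 53.0000 → up 73.6700 (V=0.0000), down 49.2900 (V=5.0000). Price 0.4056; hedge Δ=-0.2051, bond B=11.2751.
Check: Δ(0,0)·S0 + B(0,0) = 0.4056 = V0.

(0,0): Delta=-0.2051 Bond=11.2751
V0=0.4056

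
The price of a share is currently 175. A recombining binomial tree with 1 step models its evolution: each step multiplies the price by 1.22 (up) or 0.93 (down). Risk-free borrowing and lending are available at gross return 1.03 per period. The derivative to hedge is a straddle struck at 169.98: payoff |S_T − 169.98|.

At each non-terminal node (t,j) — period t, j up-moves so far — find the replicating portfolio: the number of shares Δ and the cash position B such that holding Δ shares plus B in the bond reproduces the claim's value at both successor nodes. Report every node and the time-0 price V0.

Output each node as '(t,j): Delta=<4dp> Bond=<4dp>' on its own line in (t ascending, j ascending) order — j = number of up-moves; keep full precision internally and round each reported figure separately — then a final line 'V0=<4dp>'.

(0,0): Delta=0.7151 Bond=-105.9692
V0=19.1687

Under the risk-neutral measure, an up-move has probability p* = (R−d)/(u−d) = 0.3448 and values discount at R = 1.03.
Terminal values V(1,·): V(1,0)=7.2300, V(1,1)=43.5200
  t=0,j=0: stock 175.0000 → up 213.5000 (V=43.5200), down 162.7500 (V=7.2300). Price 19.1687; hedge Δ=0.7151, bond B=-105.9692.
Root portfolio cost Δ·175+B reproduces V0=19.1687.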